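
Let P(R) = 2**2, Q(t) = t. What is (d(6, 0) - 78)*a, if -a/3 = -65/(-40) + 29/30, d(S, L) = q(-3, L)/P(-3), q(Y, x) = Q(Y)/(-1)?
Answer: 96099/160 ≈ 600.62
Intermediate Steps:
P(R) = 4
q(Y, x) = -Y (q(Y, x) = Y/(-1) = Y*(-1) = -Y)
d(S, L) = 3/4 (d(S, L) = -1*(-3)/4 = 3*(1/4) = 3/4)
a = -311/40 (a = -3*(-65/(-40) + 29/30) = -3*(-65*(-1/40) + 29*(1/30)) = -3*(13/8 + 29/30) = -3*311/120 = -311/40 ≈ -7.7750)
(d(6, 0) - 78)*a = (3/4 - 78)*(-311/40) = -309/4*(-311/40) = 96099/160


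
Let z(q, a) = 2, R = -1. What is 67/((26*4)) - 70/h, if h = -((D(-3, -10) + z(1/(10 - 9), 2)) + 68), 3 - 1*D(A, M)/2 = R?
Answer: 37/24 ≈ 1.5417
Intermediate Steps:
D(A, M) = 8 (D(A, M) = 6 - 2*(-1) = 6 + 2 = 8)
h = -78 (h = -((8 + 2) + 68) = -(10 + 68) = -1*78 = -78)
67/((26*4)) - 70/h = 67/((26*4)) - 70/(-78) = 67/104 - 70*(-1/78) = 67*(1/104) + 35/39 = 67/104 + 35/39 = 37/24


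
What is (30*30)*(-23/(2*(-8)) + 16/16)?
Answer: 8775/4 ≈ 2193.8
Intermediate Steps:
(30*30)*(-23/(2*(-8)) + 16/16) = 900*(-23/(-16) + 16*(1/16)) = 900*(-23*(-1/16) + 1) = 900*(23/16 + 1) = 900*(39/16) = 8775/4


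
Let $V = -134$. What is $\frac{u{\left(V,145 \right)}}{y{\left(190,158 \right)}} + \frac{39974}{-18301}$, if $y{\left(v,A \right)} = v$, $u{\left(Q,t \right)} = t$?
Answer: $- \frac{988283}{695438} \approx -1.4211$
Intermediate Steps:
$\frac{u{\left(V,145 \right)}}{y{\left(190,158 \right)}} + \frac{39974}{-18301} = \frac{145}{190} + \frac{39974}{-18301} = 145 \cdot \frac{1}{190} + 39974 \left(- \frac{1}{18301}\right) = \frac{29}{38} - \frac{39974}{18301} = - \frac{988283}{695438}$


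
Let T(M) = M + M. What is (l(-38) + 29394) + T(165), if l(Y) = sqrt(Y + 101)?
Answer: 29724 + 3*sqrt(7) ≈ 29732.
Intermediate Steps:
T(M) = 2*M
l(Y) = sqrt(101 + Y)
(l(-38) + 29394) + T(165) = (sqrt(101 - 38) + 29394) + 2*165 = (sqrt(63) + 29394) + 330 = (3*sqrt(7) + 29394) + 330 = (29394 + 3*sqrt(7)) + 330 = 29724 + 3*sqrt(7)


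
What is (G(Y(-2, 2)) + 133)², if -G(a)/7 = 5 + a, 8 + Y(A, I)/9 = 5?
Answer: 82369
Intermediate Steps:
Y(A, I) = -27 (Y(A, I) = -72 + 9*5 = -72 + 45 = -27)
G(a) = -35 - 7*a (G(a) = -7*(5 + a) = -35 - 7*a)
(G(Y(-2, 2)) + 133)² = ((-35 - 7*(-27)) + 133)² = ((-35 + 189) + 133)² = (154 + 133)² = 287² = 82369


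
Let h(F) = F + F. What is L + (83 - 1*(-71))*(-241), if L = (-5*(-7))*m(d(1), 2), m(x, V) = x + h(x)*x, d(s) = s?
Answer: -37009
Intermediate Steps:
h(F) = 2*F
m(x, V) = x + 2*x² (m(x, V) = x + (2*x)*x = x + 2*x²)
L = 105 (L = (-5*(-7))*(1*(1 + 2*1)) = 35*(1*(1 + 2)) = 35*(1*3) = 35*3 = 105)
L + (83 - 1*(-71))*(-241) = 105 + (83 - 1*(-71))*(-241) = 105 + (83 + 71)*(-241) = 105 + 154*(-241) = 105 - 37114 = -37009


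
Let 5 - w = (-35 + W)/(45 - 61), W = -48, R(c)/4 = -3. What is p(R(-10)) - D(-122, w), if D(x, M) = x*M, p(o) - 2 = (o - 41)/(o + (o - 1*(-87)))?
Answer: -10945/504 ≈ -21.716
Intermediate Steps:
R(c) = -12 (R(c) = 4*(-3) = -12)
p(o) = 2 + (-41 + o)/(87 + 2*o) (p(o) = 2 + (o - 41)/(o + (o - 1*(-87))) = 2 + (-41 + o)/(o + (o + 87)) = 2 + (-41 + o)/(o + (87 + o)) = 2 + (-41 + o)/(87 + 2*o))
w = -3/16 (w = 5 - (-35 - 48)/(45 - 61) = 5 - (-83)/(-16) = 5 - (-83)*(-1)/16 = 5 - 1*83/16 = 5 - 83/16 = -3/16 ≈ -0.18750)
D(x, M) = M*x
p(R(-10)) - D(-122, w) = (133 + 5*(-12))/(87 + 2*(-12)) - (-3)*(-122)/16 = (133 - 60)/(87 - 24) - 1*183/8 = 73/63 - 183/8 = -10945/504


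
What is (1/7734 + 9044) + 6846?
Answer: 122893261/7734 ≈ 15890.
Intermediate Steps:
(1/7734 + 9044) + 6846 = 69946297/7734 + 6846 = 122893261/7734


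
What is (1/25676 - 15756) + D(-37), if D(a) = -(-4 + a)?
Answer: -403498339/25676 ≈ -15715.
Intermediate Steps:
D(a) = 4 - a
(1/25676 - 15756) + D(-37) = (1/25676 - 15756) + (4 - 1*(-37)) = (1/25676 - 15756) + (4 + 37) = -404551055/25676 + 41 = -403498339/25676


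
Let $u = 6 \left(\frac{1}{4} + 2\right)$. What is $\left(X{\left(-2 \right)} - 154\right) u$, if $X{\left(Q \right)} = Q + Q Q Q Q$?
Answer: $-1890$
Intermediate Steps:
$X{\left(Q \right)} = Q + Q^{4}$ ($X{\left(Q \right)} = Q + Q^{2} Q Q = Q + Q^{3} Q = Q + Q^{4}$)
$u = \frac{27}{2}$ ($u = 6 \left(\frac{1}{4} + 2\right) = 6 \cdot \frac{9}{4} = \frac{27}{2} \approx 13.5$)
$\left(X{\left(-2 \right)} - 154\right) u = \left(\left(-2 + \left(-2\right)^{4}\right) - 154\right) \frac{27}{2} = \left(\left(-2 + 16\right) - 154\right) \frac{27}{2} = \left(14 - 154\right) \frac{27}{2} = \left(-140\right) \frac{27}{2} = -1890$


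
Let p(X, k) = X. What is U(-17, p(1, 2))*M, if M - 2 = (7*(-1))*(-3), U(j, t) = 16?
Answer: 368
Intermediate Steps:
M = 23 (M = 2 + (7*(-1))*(-3) = 2 - 7*(-3) = 2 + 21 = 23)
U(-17, p(1, 2))*M = 16*23 = 368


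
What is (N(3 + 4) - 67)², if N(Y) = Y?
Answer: 3600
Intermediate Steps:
(N(3 + 4) - 67)² = ((3 + 4) - 67)² = (7 - 67)² = (-60)² = 3600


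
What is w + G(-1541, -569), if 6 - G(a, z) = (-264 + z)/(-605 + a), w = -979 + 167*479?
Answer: 169576087/2146 ≈ 79020.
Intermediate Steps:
w = 79014 (w = -979 + 79993 = 79014)
G(a, z) = 6 - (-264 + z)/(-605 + a)
w + G(-1541, -569) = 79014 + (-3366 - 1*(-569) + 6*(-1541))/(-605 - 1541) = 79014 + (-3366 + 569 - 9246)/(-2146) = 79014 - 1/2146*(-12043) = 79014 + 12043/2146 = 169576087/2146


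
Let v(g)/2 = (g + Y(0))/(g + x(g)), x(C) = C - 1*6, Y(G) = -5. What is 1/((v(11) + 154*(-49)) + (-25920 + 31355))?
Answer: -4/8441 ≈ -0.00047388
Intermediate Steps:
x(C) = -6 + C (x(C) = C - 6 = -6 + C)
v(g) = 2*(-5 + g)/(-6 + 2*g) (v(g) = 2*((g - 5)/(g + (-6 + g))) = 2*((-5 + g)/(-6 + 2*g)) = 2*(-5 + g)/(-6 + 2*g))
1/((v(11) + 154*(-49)) + (-25920 + 31355)) = 1/(((-5 + 11)/(-3 + 11) + 154*(-49)) + (-25920 + 31355)) = 1/((6/8 - 7546) + 5435) = 1/(((⅛)*6 - 7546) + 5435) = 1/((¾ - 7546) + 5435) = 1/(-30181/4 + 5435) = 1/(-8441/4) = -4/8441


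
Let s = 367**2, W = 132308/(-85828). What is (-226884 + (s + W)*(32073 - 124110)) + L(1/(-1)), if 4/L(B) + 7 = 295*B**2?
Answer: -19151335228834223/1544904 ≈ -1.2396e+10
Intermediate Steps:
W = -33077/21457 (W = 132308*(-1/85828) = -33077/21457 ≈ -1.5415)
L(B) = 4/(-7 + 295*B**2)
s = 134689
(-226884 + (s + W)*(32073 - 124110)) + L(1/(-1)) = (-226884 + (134689 - 33077/21457)*(32073 - 124110)) + 4/(-7 + 295*(1/(-1))**2) = (-226884 + (2889988796/21457)*(-92037)) + 4/(-7 + 295*(-1)**2) = (-226884 - 265985898817452/21457) + 4/(-7 + 295*1) = -265990767067440/21457 + 4/(-7 + 295) = -265990767067440/21457 + 4/288 = -265990767067440/21457 + 4*(1/288) = -265990767067440/21457 + 1/72 = -19151335228834223/1544904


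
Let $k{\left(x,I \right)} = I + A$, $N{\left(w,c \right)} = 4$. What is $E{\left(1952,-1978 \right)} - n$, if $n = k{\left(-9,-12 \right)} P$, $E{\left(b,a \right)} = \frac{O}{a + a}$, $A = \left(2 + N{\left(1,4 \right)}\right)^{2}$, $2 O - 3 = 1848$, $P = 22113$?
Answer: $- \frac{4198995195}{7912} \approx -5.3071 \cdot 10^{5}$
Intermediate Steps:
$O = \frac{1851}{2}$ ($O = \frac{3}{2} + \frac{1}{2} \cdot 1848 = \frac{3}{2} + 924 = \frac{1851}{2} \approx 925.5$)
$A = 36$ ($A = \left(2 + 4\right)^{2} = 6^{2} = 36$)
$E{\left(b,a \right)} = \frac{1851}{4 a}$ ($E{\left(b,a \right)} = \frac{1851}{2 \left(a + a\right)} = \frac{1851}{2 \cdot 2 a} = \frac{1851 \frac{1}{2 a}}{2} = \frac{1851}{4 a}$)
$k{\left(x,I \right)} = 36 + I$ ($k{\left(x,I \right)} = I + 36 = 36 + I$)
$n = 530712$ ($n = \left(36 - 12\right) 22113 = 24 \cdot 22113 = 530712$)
$E{\left(1952,-1978 \right)} - n = \frac{1851}{4 \left(-1978\right)} - 530712 = \frac{1851}{4} \left(- \frac{1}{1978}\right) - 530712 = - \frac{1851}{7912} - 530712 = - \frac{4198995195}{7912}$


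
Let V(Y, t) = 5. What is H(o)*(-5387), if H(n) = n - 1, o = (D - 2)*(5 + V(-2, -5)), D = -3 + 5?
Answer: 5387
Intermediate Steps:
D = 2
o = 0 (o = (2 - 2)*(5 + 5) = 0*10 = 0)
H(n) = -1 + n
H(o)*(-5387) = (-1 + 0)*(-5387) = -1*(-5387) = 5387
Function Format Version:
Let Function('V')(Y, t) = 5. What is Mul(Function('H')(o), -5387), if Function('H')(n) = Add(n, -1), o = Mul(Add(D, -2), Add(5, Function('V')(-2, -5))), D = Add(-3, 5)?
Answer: 5387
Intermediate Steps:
D = 2
o = 0 (o = Mul(Add(2, -2), Add(5, 5)) = Mul(0, 10) = 0)
Function('H')(n) = Add(-1, n)
Mul(Function('H')(o), -5387) = Mul(Add(-1, 0), -5387) = Mul(-1, -5387) = 5387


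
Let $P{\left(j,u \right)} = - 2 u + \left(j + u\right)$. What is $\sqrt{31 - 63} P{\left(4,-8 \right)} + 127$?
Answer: $127 + 48 i \sqrt{2} \approx 127.0 + 67.882 i$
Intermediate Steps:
$P{\left(j,u \right)} = j - u$
$\sqrt{31 - 63} P{\left(4,-8 \right)} + 127 = \sqrt{31 - 63} \left(4 - -8\right) + 127 = \sqrt{-32} \left(4 + 8\right) + 127 = 4 i \sqrt{2} \cdot 12 + 127 = 48 i \sqrt{2} + 127 = 127 + 48 i \sqrt{2}$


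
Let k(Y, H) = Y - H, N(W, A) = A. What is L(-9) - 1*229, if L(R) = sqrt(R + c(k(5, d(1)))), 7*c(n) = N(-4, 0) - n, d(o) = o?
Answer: -229 + I*sqrt(469)/7 ≈ -229.0 + 3.0938*I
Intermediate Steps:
c(n) = -n/7 (c(n) = (0 - n)/7 = (-n)/7 = -n/7)
L(R) = sqrt(-4/7 + R) (L(R) = sqrt(R - (5 - 1*1)/7) = sqrt(R - (5 - 1)/7) = sqrt(R - 1/7*4) = sqrt(R - 4/7) = sqrt(-4/7 + R))
L(-9) - 1*229 = sqrt(-28 + 49*(-9))/7 - 1*229 = sqrt(-28 - 441)/7 - 229 = sqrt(-469)/7 - 229 = (I*sqrt(469))/7 - 229 = I*sqrt(469)/7 - 229 = -229 + I*sqrt(469)/7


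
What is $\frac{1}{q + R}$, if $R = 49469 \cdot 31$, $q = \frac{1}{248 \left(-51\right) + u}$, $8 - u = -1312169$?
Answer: $\frac{1299529}{1992878403132} \approx 6.5209 \cdot 10^{-7}$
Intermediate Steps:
$u = 1312177$ ($u = 8 - -1312169 = 8 + 1312169 = 1312177$)
$q = \frac{1}{1299529}$ ($q = \frac{1}{248 \left(-51\right) + 1312177} = \frac{1}{-12648 + 1312177} = \frac{1}{1299529} \approx 7.6951 \cdot 10^{-7}$)
$R = 1533539$
$\frac{1}{q + R} = \frac{1}{\frac{1}{1299529} + 1533539} = \frac{1}{\frac{1992878403132}{1299529}} = \frac{1299529}{1992878403132}$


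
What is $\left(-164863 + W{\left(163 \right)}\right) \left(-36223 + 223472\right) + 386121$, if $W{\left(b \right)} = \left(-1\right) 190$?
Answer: $-30905623076$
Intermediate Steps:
$W{\left(b \right)} = -190$
$\left(-164863 + W{\left(163 \right)}\right) \left(-36223 + 223472\right) + 386121 = \left(-164863 - 190\right) \left(-36223 + 223472\right) + 386121 = \left(-165053\right) 187249 + 386121 = -30906009197 + 386121 = -30905623076$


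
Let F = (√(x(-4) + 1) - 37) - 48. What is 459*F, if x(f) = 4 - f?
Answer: -37638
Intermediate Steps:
F = -82 (F = (√((4 - 1*(-4)) + 1) - 37) - 48 = (√((4 + 4) + 1) - 37) - 48 = (√(8 + 1) - 37) - 48 = (√9 - 37) - 48 = (3 - 37) - 48 = -34 - 48 = -82)
459*F = 459*(-82) = -37638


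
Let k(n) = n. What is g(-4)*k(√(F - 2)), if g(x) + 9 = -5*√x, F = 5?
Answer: √3*(-9 - 10*I) ≈ -15.588 - 17.32*I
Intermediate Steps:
g(x) = -9 - 5*√x
g(-4)*k(√(F - 2)) = (-9 - 10*I)*√(5 - 2) = (-9 - 10*I)*√3 = √3*(-9 - 10*I)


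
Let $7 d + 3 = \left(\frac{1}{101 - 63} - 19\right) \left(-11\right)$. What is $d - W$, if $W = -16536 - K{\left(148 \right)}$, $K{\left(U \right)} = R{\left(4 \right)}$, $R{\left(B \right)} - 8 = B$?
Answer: $\frac{4409585}{266} \approx 16577.0$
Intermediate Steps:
$R{\left(B \right)} = 8 + B$
$K{\left(U \right)} = 12$ ($K{\left(U \right)} = 8 + 4 = 12$)
$W = -16548$ ($W = -16536 - 12 = -16548$)
$d = \frac{7817}{266}$ ($d = - \frac{3}{7} + \frac{\left(\frac{1}{101 - 63} - 19\right) \left(-11\right)}{7} = - \frac{3}{7} + \frac{\left(\frac{1}{38} - 19\right) \left(-11\right)}{7} = - \frac{3}{7} + \frac{\left(- \frac{721}{38}\right) \left(-11\right)}{7} = - \frac{3}{7} + \frac{1}{7} \cdot \frac{7931}{38} = - \frac{3}{7} + \frac{1133}{38} = \frac{7817}{266} \approx 29.387$)
$d - W = \frac{7817}{266} - -16548 = \frac{7817}{266} + 16548 = \frac{4409585}{266}$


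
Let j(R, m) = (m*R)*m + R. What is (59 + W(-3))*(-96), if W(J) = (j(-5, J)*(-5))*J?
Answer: 66336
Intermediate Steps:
j(R, m) = R + R*m² (j(R, m) = (R*m)*m + R = R*m² + R = R + R*m²)
W(J) = J*(25 + 25*J²) (W(J) = (-5*(1 + J²)*(-5))*J = ((-5 - 5*J²)*(-5))*J = (25 + 25*J²)*J = J*(25 + 25*J²))
(59 + W(-3))*(-96) = (59 + 25*(-3)*(1 + (-3)²))*(-96) = (59 + 25*(-3)*(1 + 9))*(-96) = (59 + 25*(-3)*10)*(-96) = (59 - 750)*(-96) = -691*(-96) = 66336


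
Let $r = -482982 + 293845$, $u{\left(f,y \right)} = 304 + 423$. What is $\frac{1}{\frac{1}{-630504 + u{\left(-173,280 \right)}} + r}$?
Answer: $- \frac{629777}{119114132450} \approx -5.2872 \cdot 10^{-6}$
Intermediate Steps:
$u{\left(f,y \right)} = 727$
$r = -189137$
$\frac{1}{\frac{1}{-630504 + u{\left(-173,280 \right)}} + r} = \frac{1}{\frac{1}{-630504 + 727} - 189137} = \frac{1}{\frac{1}{-629777} - 189137} = \frac{1}{- \frac{1}{629777} - 189137} = \frac{1}{- \frac{119114132450}{629777}} = - \frac{629777}{119114132450}$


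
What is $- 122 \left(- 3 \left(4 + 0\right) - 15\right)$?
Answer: $3294$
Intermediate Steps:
$- 122 \left(- 3 \left(4 + 0\right) - 15\right) = - 122 \left(\left(-3\right) 4 - 15\right) = - 122 \left(-12 - 15\right) = \left(-122\right) \left(-27\right) = 3294$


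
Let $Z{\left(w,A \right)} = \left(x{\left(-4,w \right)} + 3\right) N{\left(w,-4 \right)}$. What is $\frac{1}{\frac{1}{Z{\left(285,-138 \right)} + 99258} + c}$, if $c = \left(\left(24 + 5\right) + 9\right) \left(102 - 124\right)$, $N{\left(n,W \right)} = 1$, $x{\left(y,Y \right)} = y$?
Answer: $- \frac{99257}{82978851} \approx -0.0011962$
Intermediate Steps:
$Z{\left(w,A \right)} = -1$ ($Z{\left(w,A \right)} = \left(-4 + 3\right) 1 = \left(-1\right) 1 = -1$)
$c = -836$ ($c = \left(29 + 9\right) \left(-22\right) = 38 \left(-22\right) = -836$)
$\frac{1}{\frac{1}{Z{\left(285,-138 \right)} + 99258} + c} = \frac{1}{\frac{1}{-1 + 99258} - 836} = \frac{1}{\frac{1}{99257} - 836} = \frac{1}{- \frac{82978851}{99257}} = - \frac{99257}{82978851}$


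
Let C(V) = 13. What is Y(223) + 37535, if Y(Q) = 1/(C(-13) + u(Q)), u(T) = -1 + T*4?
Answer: 33931641/904 ≈ 37535.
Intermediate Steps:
u(T) = -1 + 4*T
Y(Q) = 1/(12 + 4*Q) (Y(Q) = 1/(13 + (-1 + 4*Q)) = 1/(12 + 4*Q))
Y(223) + 37535 = 1/(4*(3 + 223)) + 37535 = (1/4)/226 + 37535 = (1/4)*(1/226) + 37535 = 1/904 + 37535 = 33931641/904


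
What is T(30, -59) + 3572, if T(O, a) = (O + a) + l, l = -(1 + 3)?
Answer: 3539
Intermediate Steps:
l = -4 (l = -1*4 = -4)
T(O, a) = -4 + O + a (T(O, a) = (O + a) - 4 = -4 + O + a)
T(30, -59) + 3572 = (-4 + 30 - 59) + 3572 = -33 + 3572 = 3539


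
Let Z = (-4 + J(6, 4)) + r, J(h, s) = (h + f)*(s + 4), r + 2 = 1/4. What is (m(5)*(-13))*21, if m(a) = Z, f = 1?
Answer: -54873/4 ≈ -13718.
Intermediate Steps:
r = -7/4 (r = -2 + 1/4 = -2 + ¼ = -7/4 ≈ -1.7500)
J(h, s) = (1 + h)*(4 + s) (J(h, s) = (h + 1)*(s + 4) = (1 + h)*(4 + s))
Z = 201/4 (Z = (-4 + (4 + 4 + 4*6 + 6*4)) - 7/4 = (-4 + (4 + 4 + 24 + 24)) - 7/4 = (-4 + 56) - 7/4 = 52 - 7/4 = 201/4 ≈ 50.250)
m(a) = 201/4
(m(5)*(-13))*21 = ((201/4)*(-13))*21 = -2613/4*21 = -54873/4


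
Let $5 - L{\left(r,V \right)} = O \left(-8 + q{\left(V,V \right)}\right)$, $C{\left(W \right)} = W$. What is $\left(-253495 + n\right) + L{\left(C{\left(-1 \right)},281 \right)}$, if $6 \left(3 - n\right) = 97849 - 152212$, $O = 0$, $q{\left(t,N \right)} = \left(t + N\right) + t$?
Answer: $- \frac{488853}{2} \approx -2.4443 \cdot 10^{5}$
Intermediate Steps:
$q{\left(t,N \right)} = N + 2 t$ ($q{\left(t,N \right)} = \left(N + t\right) + t = N + 2 t$)
$L{\left(r,V \right)} = 5$ ($L{\left(r,V \right)} = 5 - 0 \left(-8 + \left(V + 2 V\right)\right) = 5 - 0 \left(-8 + 3 V\right) = 5 - 0 = 5 + 0 = 5$)
$n = \frac{18127}{2}$ ($n = 3 - \frac{97849 - 152212}{6} = 3 - - \frac{18121}{2} = 3 + \frac{18121}{2} = \frac{18127}{2} \approx 9063.5$)
$\left(-253495 + n\right) + L{\left(C{\left(-1 \right)},281 \right)} = \left(-253495 + \frac{18127}{2}\right) + 5 = - \frac{488863}{2} + 5 = - \frac{488853}{2}$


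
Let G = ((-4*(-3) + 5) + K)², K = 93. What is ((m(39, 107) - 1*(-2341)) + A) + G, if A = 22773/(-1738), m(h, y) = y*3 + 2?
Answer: 25637059/1738 ≈ 14751.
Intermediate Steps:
m(h, y) = 2 + 3*y (m(h, y) = 3*y + 2 = 2 + 3*y)
A = -22773/1738 (A = 22773*(-1/1738) = -22773/1738 ≈ -13.103)
G = 12100 (G = ((-4*(-3) + 5) + 93)² = ((12 + 5) + 93)² = (17 + 93)² = 110² = 12100)
((m(39, 107) - 1*(-2341)) + A) + G = (((2 + 3*107) - 1*(-2341)) - 22773/1738) + 12100 = (((2 + 321) + 2341) - 22773/1738) + 12100 = ((323 + 2341) - 22773/1738) + 12100 = (2664 - 22773/1738) + 12100 = 4607259/1738 + 12100 = 25637059/1738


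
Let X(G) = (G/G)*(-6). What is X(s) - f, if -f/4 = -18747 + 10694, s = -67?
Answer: -32218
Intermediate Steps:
X(G) = -6 (X(G) = 1*(-6) = -6)
f = 32212 (f = -4*(-18747 + 10694) = -4*(-8053) = 32212)
X(s) - f = -6 - 1*32212 = -6 - 32212 = -32218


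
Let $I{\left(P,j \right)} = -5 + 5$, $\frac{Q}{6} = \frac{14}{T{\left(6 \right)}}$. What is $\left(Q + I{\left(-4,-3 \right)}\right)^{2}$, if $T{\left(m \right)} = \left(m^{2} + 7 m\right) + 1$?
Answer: $\frac{7056}{6241} \approx 1.1306$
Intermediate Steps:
$T{\left(m \right)} = 1 + m^{2} + 7 m$
$Q = \frac{84}{79}$ ($Q = 6 \frac{14}{1 + 6^{2} + 7 \cdot 6} = 6 \frac{14}{1 + 36 + 42} = 6 \cdot \frac{14}{79} = \frac{84}{79} \approx 1.0633$)
$I{\left(P,j \right)} = 0$
$\left(Q + I{\left(-4,-3 \right)}\right)^{2} = \left(\frac{84}{79} + 0\right)^{2} = \left(\frac{84}{79}\right)^{2} = \frac{7056}{6241}$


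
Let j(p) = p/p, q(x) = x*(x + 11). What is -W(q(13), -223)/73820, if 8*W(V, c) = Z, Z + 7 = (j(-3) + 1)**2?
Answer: 3/590560 ≈ 5.0799e-6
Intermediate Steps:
q(x) = x*(11 + x)
j(p) = 1
Z = -3 (Z = -7 + (1 + 1)**2 = -7 + 2**2 = -7 + 4 = -3)
W(V, c) = -3/8 (W(V, c) = (1/8)*(-3) = -3/8)
-W(q(13), -223)/73820 = -(-3)/(8*73820) = -1*(-3/590560) = 3/590560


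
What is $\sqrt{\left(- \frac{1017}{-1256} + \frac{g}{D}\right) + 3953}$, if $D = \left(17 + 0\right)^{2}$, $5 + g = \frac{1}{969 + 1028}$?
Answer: $\frac{\sqrt{1797161572484630858}}{21319972} \approx 62.879$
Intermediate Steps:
$g = - \frac{9984}{1997}$ ($g = -5 + \frac{1}{969 + 1028} = -5 + \frac{1}{1997} = - \frac{9984}{1997} \approx -4.9995$)
$D = 289$ ($D = 17^{2} = 289$)
$\sqrt{\left(- \frac{1017}{-1256} + \frac{g}{D}\right) + 3953} = \sqrt{\left(- \frac{1017}{-1256} - \frac{9984}{1997 \cdot 289}\right) + 3953} = \sqrt{\left(\left(-1017\right) \left(- \frac{1}{1256}\right) - \frac{9984}{577133}\right) + 3953} = \sqrt{\left(\frac{1017}{1256} - \frac{9984}{577133}\right) + 3953} = \sqrt{\frac{574404357}{724879048} + 3953} = \sqrt{\frac{2866021281101}{724879048}} = \frac{\sqrt{1797161572484630858}}{21319972}$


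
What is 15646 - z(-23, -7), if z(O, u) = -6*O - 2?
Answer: 15510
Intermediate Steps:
z(O, u) = -2 - 6*O
15646 - z(-23, -7) = 15646 - (-2 - 6*(-23)) = 15646 - (-2 + 138) = 15646 - 1*136 = 15646 - 136 = 15510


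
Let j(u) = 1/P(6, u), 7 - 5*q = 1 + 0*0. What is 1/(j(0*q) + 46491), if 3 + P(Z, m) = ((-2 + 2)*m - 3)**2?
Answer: 6/278947 ≈ 2.1509e-5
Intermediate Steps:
q = 6/5 (q = 7/5 - (1 + 0*0)/5 = 7/5 - (1 + 0)/5 = 7/5 - 1/5*1 = 7/5 - 1/5 = 6/5 ≈ 1.2000)
P(Z, m) = 6 (P(Z, m) = -3 + ((-2 + 2)*m - 3)**2 = -3 + (0*m - 3)**2 = -3 + (0 - 3)**2 = -3 + (-3)**2 = -3 + 9 = 6)
j(u) = 1/6
1/(j(0*q) + 46491) = 1/(1/6 + 46491) = 1/(278947/6) = 6/278947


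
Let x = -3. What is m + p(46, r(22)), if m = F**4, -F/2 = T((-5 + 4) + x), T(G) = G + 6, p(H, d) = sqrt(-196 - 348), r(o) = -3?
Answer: 256 + 4*I*sqrt(34) ≈ 256.0 + 23.324*I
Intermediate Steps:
p(H, d) = 4*I*sqrt(34) (p(H, d) = sqrt(-544) = 4*I*sqrt(34))
T(G) = 6 + G
F = -4 (F = -2*(6 + ((-5 + 4) - 3)) = -2*(6 + (-1 - 3)) = -2*(6 - 4) = -2*2 = -4)
m = 256 (m = (-4)**4 = 256)
m + p(46, r(22)) = 256 + 4*I*sqrt(34)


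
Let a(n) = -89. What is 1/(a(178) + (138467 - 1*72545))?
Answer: 1/65833 ≈ 1.5190e-5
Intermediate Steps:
1/(a(178) + (138467 - 1*72545)) = 1/(-89 + (138467 - 1*72545)) = 1/(-89 + (138467 - 72545)) = 1/(-89 + 65922) = 1/65833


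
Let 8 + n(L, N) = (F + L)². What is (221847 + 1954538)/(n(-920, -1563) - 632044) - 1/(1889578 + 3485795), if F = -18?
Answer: 11698880918813/1331974426416 ≈ 8.7831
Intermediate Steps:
n(L, N) = -8 + (-18 + L)²
(221847 + 1954538)/(n(-920, -1563) - 632044) - 1/(1889578 + 3485795) = (221847 + 1954538)/((-8 + (-18 - 920)²) - 632044) - 1/(1889578 + 3485795) = 2176385/((-8 + (-938)²) - 632044) - 1/5375373 = 2176385/((-8 + 879844) - 632044) - 1*1/5375373 = 2176385/(879836 - 632044) - 1/5375373 = 2176385/247792 - 1/5375373 = 11698880918813/1331974426416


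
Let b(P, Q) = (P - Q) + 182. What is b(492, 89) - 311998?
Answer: -311413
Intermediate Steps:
b(P, Q) = 182 + P - Q
b(492, 89) - 311998 = (182 + 492 - 1*89) - 311998 = (182 + 492 - 89) - 311998 = 585 - 311998 = -311413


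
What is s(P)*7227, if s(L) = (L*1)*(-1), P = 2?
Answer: -14454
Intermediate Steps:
s(L) = -L (s(L) = L*(-1) = -L)
s(P)*7227 = -1*2*7227 = -2*7227 = -14454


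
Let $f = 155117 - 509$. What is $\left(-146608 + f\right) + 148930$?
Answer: $156930$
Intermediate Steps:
$f = 154608$
$\left(-146608 + f\right) + 148930 = \left(-146608 + 154608\right) + 148930 = 8000 + 148930 = 156930$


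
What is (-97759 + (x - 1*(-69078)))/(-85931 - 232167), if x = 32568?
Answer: -3887/318098 ≈ -0.012220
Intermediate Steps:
(-97759 + (x - 1*(-69078)))/(-85931 - 232167) = (-97759 + (32568 - 1*(-69078)))/(-85931 - 232167) = (-97759 + (32568 + 69078))/(-318098) = (-97759 + 101646)*(-1/318098) = 3887*(-1/318098) = -3887/318098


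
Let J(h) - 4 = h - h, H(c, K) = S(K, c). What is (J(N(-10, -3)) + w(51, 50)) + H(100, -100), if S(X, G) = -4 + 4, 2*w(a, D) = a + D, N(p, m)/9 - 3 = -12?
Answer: 109/2 ≈ 54.500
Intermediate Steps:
N(p, m) = -81 (N(p, m) = 27 + 9*(-12) = 27 - 108 = -81)
w(a, D) = D/2 + a/2 (w(a, D) = (a + D)/2 = (D + a)/2 = D/2 + a/2)
S(X, G) = 0
H(c, K) = 0
J(h) = 4 (J(h) = 4 + (h - h) = 4 + 0 = 4)
(J(N(-10, -3)) + w(51, 50)) + H(100, -100) = (4 + ((½)*50 + (½)*51)) + 0 = (4 + (25 + 51/2)) + 0 = (4 + 101/2) + 0 = 109/2 + 0 = 109/2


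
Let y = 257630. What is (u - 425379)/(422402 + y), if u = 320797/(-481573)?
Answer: -51212840491/81871262584 ≈ -0.62553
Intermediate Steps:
u = -320797/481573 (u = 320797*(-1/481573) = -320797/481573 ≈ -0.66614)
(u - 425379)/(422402 + y) = (-320797/481573 - 425379)/(422402 + 257630) = -204851361964/481573/680032 = -204851361964/481573*1/680032 = -51212840491/81871262584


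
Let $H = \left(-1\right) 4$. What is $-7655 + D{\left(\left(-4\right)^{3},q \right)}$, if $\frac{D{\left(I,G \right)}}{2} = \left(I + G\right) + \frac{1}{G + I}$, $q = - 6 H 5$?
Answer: $- \frac{211203}{28} \approx -7543.0$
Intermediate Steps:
$H = -4$
$q = 120$ ($q = \left(-6\right) \left(-4\right) 5 = 24 \cdot 5 = 120$)
$D{\left(I,G \right)} = 2 G + 2 I + \frac{2}{G + I}$ ($D{\left(I,G \right)} = 2 \left(\left(I + G\right) + \frac{1}{G + I}\right) = 2 \left(\left(G + I\right) + \frac{1}{G + I}\right) = 2 \left(G + I + \frac{1}{G + I}\right) = 2 G + 2 I + \frac{2}{G + I}$)
$-7655 + D{\left(\left(-4\right)^{3},q \right)} = -7655 + \frac{2 \left(1 + 120^{2} + \left(\left(-4\right)^{3}\right)^{2} + 2 \cdot 120 \left(-4\right)^{3}\right)}{120 + \left(-4\right)^{3}} = -7655 + \frac{2 \left(1 + 14400 + \left(-64\right)^{2} + 2 \cdot 120 \left(-64\right)\right)}{120 - 64} = -7655 + \frac{2 \left(1 + 14400 + 4096 - 15360\right)}{56} = -7655 + 2 \cdot \frac{1}{56} \cdot 3137 = -7655 + \frac{3137}{28} = - \frac{211203}{28}$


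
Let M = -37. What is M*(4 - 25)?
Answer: 777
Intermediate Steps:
M*(4 - 25) = -37*(4 - 25) = -37*(-21) = 777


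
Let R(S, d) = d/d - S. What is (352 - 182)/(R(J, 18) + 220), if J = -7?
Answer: 85/114 ≈ 0.74561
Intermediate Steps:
R(S, d) = 1 - S
(352 - 182)/(R(J, 18) + 220) = (352 - 182)/((1 - 1*(-7)) + 220) = 170/((1 + 7) + 220) = 170/(8 + 220) = 170/228 = 170*(1/228) = 85/114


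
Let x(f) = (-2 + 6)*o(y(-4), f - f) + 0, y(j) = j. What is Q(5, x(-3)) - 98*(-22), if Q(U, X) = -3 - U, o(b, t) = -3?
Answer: 2148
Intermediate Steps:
x(f) = -12 (x(f) = (-2 + 6)*(-3) + 0 = 4*(-3) + 0 = -12 + 0 = -12)
Q(5, x(-3)) - 98*(-22) = (-3 - 1*5) - 98*(-22) = (-3 - 5) + 2156 = -8 + 2156 = 2148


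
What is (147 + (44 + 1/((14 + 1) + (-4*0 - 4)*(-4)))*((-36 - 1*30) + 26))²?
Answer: 2504301849/961 ≈ 2.6059e+6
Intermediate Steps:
(147 + (44 + 1/((14 + 1) + (-4*0 - 4)*(-4)))*((-36 - 1*30) + 26))² = (147 + (44 + 1/(15 + (0 - 4)*(-4)))*((-36 - 30) + 26))² = (147 + (44 + 1/(15 - 4*(-4)))*(-66 + 26))² = (147 + (44 + 1/(15 + 16))*(-40))² = (147 + (44 + 1/31)*(-40))² = (147 + (1365/31)*(-40))² = (147 - 54600/31)² = (-50043/31)² = 2504301849/961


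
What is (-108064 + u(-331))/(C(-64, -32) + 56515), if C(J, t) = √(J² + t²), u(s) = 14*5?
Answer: -1220656182/638788021 + 3455808*√5/3193940105 ≈ -1.9085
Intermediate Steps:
u(s) = 70
(-108064 + u(-331))/(C(-64, -32) + 56515) = (-108064 + 70)/(√((-64)² + (-32)²) + 56515) = -107994/(√(4096 + 1024) + 56515) = -107994/(√5120 + 56515) = -107994/(32*√5 + 56515) = -107994/(56515 + 32*√5)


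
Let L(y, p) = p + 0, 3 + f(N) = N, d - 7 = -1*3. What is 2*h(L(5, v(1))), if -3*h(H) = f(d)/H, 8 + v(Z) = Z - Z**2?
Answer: 1/12 ≈ 0.083333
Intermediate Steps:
v(Z) = -8 + Z - Z**2 (v(Z) = -8 + (Z - Z**2) = -8 + Z - Z**2)
d = 4 (d = 7 - 1*3 = 7 - 3 = 4)
f(N) = -3 + N
L(y, p) = p
h(H) = -1/(3*H) (h(H) = -(-3 + 4)/(3*H) = -1/(3*H))
2*h(L(5, v(1))) = 2*(-1/(3*(-8 + 1 - 1*1**2))) = 2*(-1/(3*(-8 + 1 - 1*1))) = 2*(-1/(3*(-8 + 1 - 1))) = 2*(-1/3/(-8)) = 2*(-1/3*(-1/8)) = 2*(1/24) = 1/12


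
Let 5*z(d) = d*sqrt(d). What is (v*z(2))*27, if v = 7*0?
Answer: 0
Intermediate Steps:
v = 0
z(d) = d**(3/2)/5 (z(d) = (d*sqrt(d))/5 = d**(3/2)/5)
(v*z(2))*27 = (0*(2**(3/2)/5))*27 = (0*((2*sqrt(2))/5))*27 = (0*(2*sqrt(2)/5))*27 = 0*27 = 0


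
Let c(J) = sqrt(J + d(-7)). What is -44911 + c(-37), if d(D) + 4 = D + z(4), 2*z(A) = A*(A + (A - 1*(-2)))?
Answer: -44911 + 2*I*sqrt(7) ≈ -44911.0 + 5.2915*I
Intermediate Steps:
z(A) = A*(2 + 2*A)/2 (z(A) = (A*(A + (A - 1*(-2))))/2 = (A*(A + (A + 2)))/2 = (A*(A + (2 + A)))/2 = (A*(2 + 2*A))/2 = A*(2 + 2*A)/2)
d(D) = 16 + D (d(D) = -4 + (D + 4*(1 + 4)) = -4 + (D + 4*5) = -4 + (D + 20) = -4 + (20 + D) = 16 + D)
c(J) = sqrt(9 + J) (c(J) = sqrt(J + (16 - 7)) = sqrt(J + 9) = sqrt(9 + J))
-44911 + c(-37) = -44911 + sqrt(9 - 37) = -44911 + sqrt(-28) = -44911 + 2*I*sqrt(7)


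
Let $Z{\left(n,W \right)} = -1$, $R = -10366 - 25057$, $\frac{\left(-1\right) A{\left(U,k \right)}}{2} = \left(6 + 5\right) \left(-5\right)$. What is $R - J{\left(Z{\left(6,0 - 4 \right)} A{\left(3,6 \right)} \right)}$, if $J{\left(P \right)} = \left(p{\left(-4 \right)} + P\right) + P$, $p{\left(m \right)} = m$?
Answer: $-35199$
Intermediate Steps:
$A{\left(U,k \right)} = 110$ ($A{\left(U,k \right)} = - 2 \left(6 + 5\right) \left(-5\right) = - 2 \cdot 11 \left(-5\right) = \left(-2\right) \left(-55\right) = 110$)
$R = -35423$
$J{\left(P \right)} = -4 + 2 P$ ($J{\left(P \right)} = \left(-4 + P\right) + P = -4 + 2 P$)
$R - J{\left(Z{\left(6,0 - 4 \right)} A{\left(3,6 \right)} \right)} = -35423 - \left(-4 + 2 \left(\left(-1\right) 110\right)\right) = -35423 - \left(-4 + 2 \left(-110\right)\right) = -35423 - \left(-4 - 220\right) = -35423 - -224 = -35423 + 224 = -35199$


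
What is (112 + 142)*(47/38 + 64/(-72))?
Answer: 15113/171 ≈ 88.380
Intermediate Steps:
(112 + 142)*(47/38 + 64/(-72)) = 254*(47*(1/38) + 64*(-1/72)) = 254*(47/38 - 8/9) = 254*(119/342) = 15113/171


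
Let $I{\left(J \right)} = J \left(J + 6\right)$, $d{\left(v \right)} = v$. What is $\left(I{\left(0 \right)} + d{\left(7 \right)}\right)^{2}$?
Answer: $49$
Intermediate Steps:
$I{\left(J \right)} = J \left(6 + J\right)$
$\left(I{\left(0 \right)} + d{\left(7 \right)}\right)^{2} = \left(0 \left(6 + 0\right) + 7\right)^{2} = \left(0 \cdot 6 + 7\right)^{2} = \left(0 + 7\right)^{2} = 7^{2} = 49$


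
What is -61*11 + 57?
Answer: -614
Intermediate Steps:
-61*11 + 57 = -671 + 57 = -614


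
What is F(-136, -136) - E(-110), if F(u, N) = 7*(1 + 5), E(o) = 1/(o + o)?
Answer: 9241/220 ≈ 42.005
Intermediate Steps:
E(o) = 1/(2*o)
F(u, N) = 42 (F(u, N) = 7*6 = 42)
F(-136, -136) - E(-110) = 42 - 1/(2*(-110)) = 42 - (-1)/(2*110) = 42 - 1*(-1/220) = 42 + 1/220 = 9241/220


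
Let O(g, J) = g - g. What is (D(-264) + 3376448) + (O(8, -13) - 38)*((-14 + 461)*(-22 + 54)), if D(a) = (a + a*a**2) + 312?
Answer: -15566800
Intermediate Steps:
O(g, J) = 0
D(a) = 312 + a + a**3 (D(a) = (a + a**3) + 312 = 312 + a + a**3)
(D(-264) + 3376448) + (O(8, -13) - 38)*((-14 + 461)*(-22 + 54)) = ((312 - 264 + (-264)**3) + 3376448) + (0 - 38)*((-14 + 461)*(-22 + 54)) = ((312 - 264 - 18399744) + 3376448) - 16986*32 = (-18399696 + 3376448) - 38*14304 = -15023248 - 543552 = -15566800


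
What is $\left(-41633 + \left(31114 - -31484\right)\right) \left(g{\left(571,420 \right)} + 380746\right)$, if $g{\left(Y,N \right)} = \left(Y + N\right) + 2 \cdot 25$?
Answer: $8004164455$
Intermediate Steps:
$g{\left(Y,N \right)} = 50 + N + Y$ ($g{\left(Y,N \right)} = \left(N + Y\right) + 50 = 50 + N + Y$)
$\left(-41633 + \left(31114 - -31484\right)\right) \left(g{\left(571,420 \right)} + 380746\right) = \left(-41633 + \left(31114 - -31484\right)\right) \left(\left(50 + 420 + 571\right) + 380746\right) = \left(-41633 + \left(31114 + 31484\right)\right) \left(1041 + 380746\right) = \left(-41633 + 62598\right) 381787 = 20965 \cdot 381787 = 8004164455$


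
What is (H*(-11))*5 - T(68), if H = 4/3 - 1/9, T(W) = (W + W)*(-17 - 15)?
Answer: 38563/9 ≈ 4284.8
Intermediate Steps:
T(W) = -64*W (T(W) = (2*W)*(-32) = -64*W)
H = 11/9 (H = 4*(⅓) - 1*⅑ = 4/3 - ⅑ = 11/9 ≈ 1.2222)
(H*(-11))*5 - T(68) = ((11/9)*(-11))*5 - (-64)*68 = -121/9*5 - 1*(-4352) = -605/9 + 4352 = 38563/9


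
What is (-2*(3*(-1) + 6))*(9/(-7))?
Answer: 54/7 ≈ 7.7143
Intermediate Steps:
(-2*(3*(-1) + 6))*(9/(-7)) = (-2*(-3 + 6))*(9*(-1/7)) = -2*3*(-9/7) = -6*(-9/7) = 54/7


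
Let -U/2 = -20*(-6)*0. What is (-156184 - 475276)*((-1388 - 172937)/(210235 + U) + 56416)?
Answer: -78835743278580/2213 ≈ -3.5624e+10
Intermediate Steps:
U = 0 (U = -2*(-20*(-6))*0 = -240*0 = -2*0 = 0)
(-156184 - 475276)*((-1388 - 172937)/(210235 + U) + 56416) = (-156184 - 475276)*((-1388 - 172937)/(210235 + 0) + 56416) = -631460*(-174325/210235 + 56416) = -631460*(-174325*1/210235 + 56416) = -631460*(-1835/2213 + 56416) = -631460*124846773/2213 = -78835743278580/2213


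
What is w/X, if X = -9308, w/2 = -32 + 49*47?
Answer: -2271/4654 ≈ -0.48797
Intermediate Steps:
w = 4542 (w = 2*(-32 + 49*47) = 2*(-32 + 2303) = 2*2271 = 4542)
w/X = 4542/(-9308) = 4542*(-1/9308) = -2271/4654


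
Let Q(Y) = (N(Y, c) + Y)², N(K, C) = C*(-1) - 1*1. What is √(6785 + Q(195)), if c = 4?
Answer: 3*√4765 ≈ 207.09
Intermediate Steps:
N(K, C) = -1 - C (N(K, C) = -C - 1 = -1 - C)
Q(Y) = (-5 + Y)² (Q(Y) = ((-1 - 1*4) + Y)² = ((-1 - 4) + Y)² = (-5 + Y)²)
√(6785 + Q(195)) = √(6785 + (-5 + 195)²) = √(6785 + 190²) = √(6785 + 36100) = √42885 = 3*√4765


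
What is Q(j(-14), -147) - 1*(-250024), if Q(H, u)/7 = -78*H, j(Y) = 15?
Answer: 241834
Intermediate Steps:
Q(H, u) = -546*H (Q(H, u) = 7*(-78*H) = -546*H)
Q(j(-14), -147) - 1*(-250024) = -546*15 - 1*(-250024) = -8190 + 250024 = 241834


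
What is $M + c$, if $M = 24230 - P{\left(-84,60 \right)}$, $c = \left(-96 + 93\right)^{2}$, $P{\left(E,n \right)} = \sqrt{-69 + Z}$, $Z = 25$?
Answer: $24239 - 2 i \sqrt{11} \approx 24239.0 - 6.6332 i$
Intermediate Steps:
$P{\left(E,n \right)} = 2 i \sqrt{11}$ ($P{\left(E,n \right)} = \sqrt{-69 + 25} = \sqrt{-44} = 2 i \sqrt{11}$)
$c = 9$ ($c = \left(-3\right)^{2} = 9$)
$M = 24230 - 2 i \sqrt{11} \approx 24230.0 - 6.6332 i$
$M + c = \left(24230 - 2 i \sqrt{11}\right) + 9 = 24239 - 2 i \sqrt{11}$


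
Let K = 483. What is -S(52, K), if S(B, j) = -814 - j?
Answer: 1297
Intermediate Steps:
-S(52, K) = -(-814 - 1*483) = -(-814 - 483) = -1*(-1297) = 1297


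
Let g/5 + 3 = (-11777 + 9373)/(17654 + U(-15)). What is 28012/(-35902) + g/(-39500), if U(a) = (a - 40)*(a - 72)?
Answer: -2481565446929/3182139663100 ≈ -0.77984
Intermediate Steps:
U(a) = (-72 + a)*(-40 + a) (U(a) = (-40 + a)*(-72 + a) = (-72 + a)*(-40 + a))
g = -348605/22439 (g = -15 + 5*((-11777 + 9373)/(17654 + (2880 + (-15)**2 - 112*(-15)))) = -15 + 5*(-2404/(17654 + (2880 + 225 + 1680))) = -15 + 5*(-2404/(17654 + 4785)) = -15 + 5*(-2404/22439) = -15 - 12020/22439 = -348605/22439 ≈ -15.536)
28012/(-35902) + g/(-39500) = 28012/(-35902) - 348605/22439/(-39500) = 28012*(-1/35902) - 348605/22439*(-1/39500) = -14006/17951 + 69721/177268100 = -2481565446929/3182139663100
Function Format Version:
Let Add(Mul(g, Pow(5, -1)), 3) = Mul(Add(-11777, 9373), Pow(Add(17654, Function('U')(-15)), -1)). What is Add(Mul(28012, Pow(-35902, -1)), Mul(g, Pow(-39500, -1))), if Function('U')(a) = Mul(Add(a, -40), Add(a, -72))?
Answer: Rational(-2481565446929, 3182139663100) ≈ -0.77984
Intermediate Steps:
Function('U')(a) = Mul(Add(-72, a), Add(-40, a)) (Function('U')(a) = Mul(Add(-40, a), Add(-72, a)) = Mul(Add(-72, a), Add(-40, a)))
g = Rational(-348605, 22439) (g = Add(-15, Mul(5, Mul(Add(-11777, 9373), Pow(Add(17654, Add(2880, Pow(-15, 2), Mul(-112, -15))), -1)))) = Add(-15, Mul(5, Mul(-2404, Pow(Add(17654, Add(2880, 225, 1680)), -1)))) = Add(-15, Mul(5, Mul(-2404, Pow(Add(17654, 4785), -1)))) = Add(-15, Mul(5, Mul(-2404, Pow(22439, -1)))) = Add(-15, Mul(5, Mul(-2404, Rational(1, 22439)))) = Add(-15, Mul(5, Rational(-2404, 22439))) = Add(-15, Rational(-12020, 22439)) = Rational(-348605, 22439) ≈ -15.536)
Add(Mul(28012, Pow(-35902, -1)), Mul(g, Pow(-39500, -1))) = Add(Mul(28012, Pow(-35902, -1)), Mul(Rational(-348605, 22439), Pow(-39500, -1))) = Add(Mul(28012, Rational(-1, 35902)), Mul(Rational(-348605, 22439), Rational(-1, 39500))) = Add(Rational(-14006, 17951), Rational(69721, 177268100)) = Rational(-2481565446929, 3182139663100)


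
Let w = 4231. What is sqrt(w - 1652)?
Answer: sqrt(2579) ≈ 50.784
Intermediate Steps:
sqrt(w - 1652) = sqrt(4231 - 1652) = sqrt(2579)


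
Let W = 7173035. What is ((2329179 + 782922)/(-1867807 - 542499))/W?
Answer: -3112101/17289209298710 ≈ -1.8000e-7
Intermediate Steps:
((2329179 + 782922)/(-1867807 - 542499))/W = ((2329179 + 782922)/(-1867807 - 542499))/7173035 = (3112101/(-2410306))*(1/7173035) = (3112101*(-1/2410306))*(1/7173035) = -3112101/2410306*1/7173035 = -3112101/17289209298710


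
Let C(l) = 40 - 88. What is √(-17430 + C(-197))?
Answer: 3*I*√1942 ≈ 132.2*I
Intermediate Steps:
C(l) = -48
√(-17430 + C(-197)) = √(-17430 - 48) = √(-17478) = 3*I*√1942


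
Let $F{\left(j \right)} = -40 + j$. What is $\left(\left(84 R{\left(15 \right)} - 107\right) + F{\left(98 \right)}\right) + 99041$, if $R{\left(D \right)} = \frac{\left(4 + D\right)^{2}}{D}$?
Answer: $\frac{505068}{5} \approx 1.0101 \cdot 10^{5}$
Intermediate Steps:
$R{\left(D \right)} = \frac{\left(4 + D\right)^{2}}{D}$
$\left(\left(84 R{\left(15 \right)} - 107\right) + F{\left(98 \right)}\right) + 99041 = \left(\left(84 \frac{\left(4 + 15\right)^{2}}{15} - 107\right) + \left(-40 + 98\right)\right) + 99041 = \left(\left(84 \frac{19^{2}}{15} - 107\right) + 58\right) + 99041 = \left(\left(84 \cdot \frac{1}{15} \cdot 361 - 107\right) + 58\right) + 99041 = \left(\left(84 \cdot \frac{361}{15} - 107\right) + 58\right) + 99041 = \left(\left(\frac{10108}{5} - 107\right) + 58\right) + 99041 = \left(\frac{9573}{5} + 58\right) + 99041 = \frac{9863}{5} + 99041 = \frac{505068}{5}$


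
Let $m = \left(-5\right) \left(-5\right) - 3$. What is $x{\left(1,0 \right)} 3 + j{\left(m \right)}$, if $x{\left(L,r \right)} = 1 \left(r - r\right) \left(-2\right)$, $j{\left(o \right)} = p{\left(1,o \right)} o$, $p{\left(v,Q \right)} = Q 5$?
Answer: $2420$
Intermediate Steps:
$m = 22$ ($m = 25 - 3 = 22$)
$p{\left(v,Q \right)} = 5 Q$
$j{\left(o \right)} = 5 o^{2}$ ($j{\left(o \right)} = 5 o o = 5 o^{2}$)
$x{\left(L,r \right)} = 0$ ($x{\left(L,r \right)} = 1 \cdot 0 \left(-2\right) = 0 \left(-2\right) = 0$)
$x{\left(1,0 \right)} 3 + j{\left(m \right)} = 0 \cdot 3 + 5 \cdot 22^{2} = 0 + 5 \cdot 484 = 0 + 2420 = 2420$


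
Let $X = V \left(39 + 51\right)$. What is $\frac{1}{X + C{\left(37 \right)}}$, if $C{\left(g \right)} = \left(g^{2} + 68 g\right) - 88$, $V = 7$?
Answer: $\frac{1}{4427} \approx 0.00022589$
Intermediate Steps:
$C{\left(g \right)} = -88 + g^{2} + 68 g$
$X = 630$ ($X = 7 \left(39 + 51\right) = 7 \cdot 90 = 630$)
$\frac{1}{X + C{\left(37 \right)}} = \frac{1}{630 + \left(-88 + 37^{2} + 68 \cdot 37\right)} = \frac{1}{630 + \left(-88 + 1369 + 2516\right)} = \frac{1}{630 + 3797} = \frac{1}{4427}$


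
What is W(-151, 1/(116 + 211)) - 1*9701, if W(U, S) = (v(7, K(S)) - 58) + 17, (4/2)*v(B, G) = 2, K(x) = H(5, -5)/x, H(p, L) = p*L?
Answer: -9741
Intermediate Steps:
H(p, L) = L*p
K(x) = -25/x (K(x) = (-5*5)/x = -25/x)
v(B, G) = 1 (v(B, G) = (½)*2 = 1)
W(U, S) = -40 (W(U, S) = (1 - 58) + 17 = -57 + 17 = -40)
W(-151, 1/(116 + 211)) - 1*9701 = -40 - 1*9701 = -40 - 9701 = -9741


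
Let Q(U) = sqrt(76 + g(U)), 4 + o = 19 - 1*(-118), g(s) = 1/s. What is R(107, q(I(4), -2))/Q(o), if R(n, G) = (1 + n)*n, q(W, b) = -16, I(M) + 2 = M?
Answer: 11556*sqrt(1344497)/10109 ≈ 1325.5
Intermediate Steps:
I(M) = -2 + M
R(n, G) = n*(1 + n)
o = 133 (o = -4 + (19 - 1*(-118)) = -4 + (19 + 118) = -4 + 137 = 133)
Q(U) = sqrt(76 + 1/U)
R(107, q(I(4), -2))/Q(o) = (107*(1 + 107))/(sqrt(76 + 1/133)) = (107*108)/(sqrt(76 + 1/133)) = 11556/(sqrt(10109/133)) = 11556/((sqrt(1344497)/133)) = 11556*(sqrt(1344497)/10109) = 11556*sqrt(1344497)/10109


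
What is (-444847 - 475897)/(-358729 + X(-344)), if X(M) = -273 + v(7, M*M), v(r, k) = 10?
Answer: 115093/44874 ≈ 2.5648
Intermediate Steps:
X(M) = -263 (X(M) = -273 + 10 = -263)
(-444847 - 475897)/(-358729 + X(-344)) = (-444847 - 475897)/(-358729 - 263) = -920744/(-358992) = -920744*(-1/358992) = 115093/44874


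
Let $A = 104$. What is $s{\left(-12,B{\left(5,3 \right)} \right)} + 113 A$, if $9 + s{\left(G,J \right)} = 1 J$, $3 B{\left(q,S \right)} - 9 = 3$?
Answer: $11747$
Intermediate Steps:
$B{\left(q,S \right)} = 4$ ($B{\left(q,S \right)} = 3 + \frac{1}{3} \cdot 3 = 3 + 1 = 4$)
$s{\left(G,J \right)} = -9 + J$ ($s{\left(G,J \right)} = -9 + 1 J = -9 + J$)
$s{\left(-12,B{\left(5,3 \right)} \right)} + 113 A = \left(-9 + 4\right) + 113 \cdot 104 = -5 + 11752 = 11747$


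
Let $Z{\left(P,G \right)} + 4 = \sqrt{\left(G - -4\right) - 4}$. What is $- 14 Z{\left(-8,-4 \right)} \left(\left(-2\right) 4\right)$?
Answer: $-448 + 224 i \approx -448.0 + 224.0 i$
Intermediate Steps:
$Z{\left(P,G \right)} = -4 + \sqrt{G}$ ($Z{\left(P,G \right)} = -4 + \sqrt{\left(G - -4\right) - 4} = -4 + \sqrt{\left(G + 4\right) - 4} = -4 + \sqrt{\left(4 + G\right) - 4} = -4 + \sqrt{G}$)
$- 14 Z{\left(-8,-4 \right)} \left(\left(-2\right) 4\right) = - 14 \left(-4 + \sqrt{-4}\right) \left(\left(-2\right) 4\right) = - 14 \left(-4 + 2 i\right) \left(-8\right) = \left(56 - 28 i\right) \left(-8\right) = -448 + 224 i$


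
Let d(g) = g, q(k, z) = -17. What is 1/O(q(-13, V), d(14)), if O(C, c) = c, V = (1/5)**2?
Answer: 1/14 ≈ 0.071429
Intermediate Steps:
V = 1/25 (V = (1/5)**2 = 1/25 ≈ 0.040000)
1/O(q(-13, V), d(14)) = 1/14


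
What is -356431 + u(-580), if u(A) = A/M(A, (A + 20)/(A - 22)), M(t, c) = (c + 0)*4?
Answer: -2852695/8 ≈ -3.5659e+5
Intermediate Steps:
M(t, c) = 4*c (M(t, c) = c*4 = 4*c)
u(A) = A*(-22 + A)/(4*(20 + A)) (u(A) = A/((4*((A + 20)/(A - 22)))) = A/((4*((20 + A)/(-22 + A)))) = A/((4*(20 + A)/(-22 + A))) = A*((-22 + A)/(4*(20 + A))) = A*(-22 + A)/(4*(20 + A)))
-356431 + u(-580) = -356431 + (¼)*(-580)*(-22 - 580)/(20 - 580) = -356431 + (¼)*(-580)*(-602)/(-560) = -356431 + (¼)*(-580)*(-1/560)*(-602) = -356431 - 1247/8 = -2852695/8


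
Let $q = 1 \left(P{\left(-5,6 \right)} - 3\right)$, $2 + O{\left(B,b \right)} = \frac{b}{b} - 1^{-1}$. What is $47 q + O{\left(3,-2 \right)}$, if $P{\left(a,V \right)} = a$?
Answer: $-378$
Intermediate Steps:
$O{\left(B,b \right)} = -2$ ($O{\left(B,b \right)} = -2 + \left(\frac{b}{b} - 1^{-1}\right) = -2 + \left(1 - 1\right) = -2 + 0 = -2$)
$q = -8$ ($q = 1 \left(-5 - 3\right) = 1 \left(-8\right) = -8$)
$47 q + O{\left(3,-2 \right)} = 47 \left(-8\right) - 2 = -376 - 2 = -378$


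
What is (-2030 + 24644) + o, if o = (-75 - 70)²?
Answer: 43639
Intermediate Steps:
o = 21025 (o = (-145)² = 21025)
(-2030 + 24644) + o = (-2030 + 24644) + 21025 = 22614 + 21025 = 43639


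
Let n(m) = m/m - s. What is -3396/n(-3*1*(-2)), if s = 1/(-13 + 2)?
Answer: -3113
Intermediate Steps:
s = -1/11 (s = 1/(-11) = -1/11 ≈ -0.090909)
n(m) = 12/11 (n(m) = m/m - 1*(-1/11) = 1 + 1/11 = 12/11)
-3396/n(-3*1*(-2)) = -3396/12/11 = -3396*11/12 = -3113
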